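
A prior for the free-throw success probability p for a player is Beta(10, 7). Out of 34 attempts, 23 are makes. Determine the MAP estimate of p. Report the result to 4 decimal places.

p̂_MAP = 0.6531

Prior: Beta(10, 7).
Data: 23 successes in 34 trials. The binomial likelihood contributes p^23(1−p)^11, so the posterior is Beta(10+23, 7+11) = Beta(33, 18).
For Beta(a, b) with a, b > 1 the mode is (a−1)/(a+b−2) = 32/49 ≈ 0.6531.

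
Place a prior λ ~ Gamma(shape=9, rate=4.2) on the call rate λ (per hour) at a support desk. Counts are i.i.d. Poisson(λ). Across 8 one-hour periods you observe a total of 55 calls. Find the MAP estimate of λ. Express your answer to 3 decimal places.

Σxᵢ = 55, n = 8.
Posterior ∝ λ^8e^(−4.2λ) · λ^55e^(−8λ) = λ^63e^(−12.2λ), i.e. Gamma(shape=64, rate=12.2).
The mode of a Gamma(a, b) with a ≥ 1 (shape–rate) is (a−1)/b = 63/12.2 ≈ 5.164.

λ̂_MAP = 5.164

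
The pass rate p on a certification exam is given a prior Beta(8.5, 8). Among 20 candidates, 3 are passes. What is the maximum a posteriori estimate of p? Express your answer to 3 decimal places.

p̂_MAP = 0.304

Prior: Beta(8.5, 8).
Data: 3 successes in 20 trials. The binomial likelihood contributes p^3(1−p)^17, so the posterior is Beta(8.5+3, 8+17) = Beta(11.5, 25).
For Beta(a, b) with a, b > 1 the mode is (a−1)/(a+b−2) = 10.5/34.5 ≈ 0.304.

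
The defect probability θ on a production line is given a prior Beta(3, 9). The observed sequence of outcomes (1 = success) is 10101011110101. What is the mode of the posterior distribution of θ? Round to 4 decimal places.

Prior: Beta(3, 9).
Data: 9 successes in 14 trials (from the sequence). The binomial likelihood contributes θ^9(1−θ)^5, so the posterior is Beta(3+9, 9+5) = Beta(12, 14).
For Beta(a, b) with a, b > 1 the mode is (a−1)/(a+b−2) = 11/24 ≈ 0.4583.

θ̂_MAP = 0.4583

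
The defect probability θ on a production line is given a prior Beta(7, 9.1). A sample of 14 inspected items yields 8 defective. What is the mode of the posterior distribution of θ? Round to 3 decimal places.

Prior: Beta(7, 9.1).
Data: 8 successes in 14 trials. The binomial likelihood contributes θ^8(1−θ)^6, so the posterior is Beta(7+8, 9.1+6) = Beta(15, 15.1).
For Beta(a, b) with a, b > 1 the mode is (a−1)/(a+b−2) = 14/28.1 ≈ 0.498.

θ̂_MAP = 0.498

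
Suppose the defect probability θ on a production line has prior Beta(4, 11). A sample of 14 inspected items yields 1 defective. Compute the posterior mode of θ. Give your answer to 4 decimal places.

Prior: Beta(4, 11).
Data: 1 success in 14 trials. The binomial likelihood contributes θ(1−θ)^13, so the posterior is Beta(4+1, 11+13) = Beta(5, 24).
For Beta(a, b) with a, b > 1 the mode is (a−1)/(a+b−2) = 4/27 ≈ 0.1481.

θ̂_MAP = 0.1481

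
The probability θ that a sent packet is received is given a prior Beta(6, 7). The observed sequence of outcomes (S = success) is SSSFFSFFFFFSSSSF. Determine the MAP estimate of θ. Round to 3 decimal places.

θ̂_MAP = 0.481

Prior: Beta(6, 7).
Data: 8 successes in 16 trials (from the sequence). The binomial likelihood contributes θ^8(1−θ)^8, so the posterior is Beta(6+8, 7+8) = Beta(14, 15).
For Beta(a, b) with a, b > 1 the mode is (a−1)/(a+b−2) = 13/27 ≈ 0.481.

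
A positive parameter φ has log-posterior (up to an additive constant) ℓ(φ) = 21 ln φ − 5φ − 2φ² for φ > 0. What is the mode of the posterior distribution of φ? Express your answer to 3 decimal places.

ℓ'(φ) = 21/φ − 5 − 4φ. Setting this to zero and multiplying by φ: 4φ² + 5φ − 21 = 0.
φ = (−5 + √(5² + 4·4·21)) / (2·4) = (−5 + √361) / 8 = (−5 + 19)/8 = 7/4.
ℓ''(φ) = −21/φ² − 4 < 0, confirming a maximum.

φ̂_MAP = 1.750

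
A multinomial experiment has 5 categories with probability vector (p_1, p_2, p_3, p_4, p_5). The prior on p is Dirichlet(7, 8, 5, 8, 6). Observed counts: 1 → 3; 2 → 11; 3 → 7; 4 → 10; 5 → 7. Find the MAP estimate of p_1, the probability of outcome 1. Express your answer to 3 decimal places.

The posterior is Dirichlet(αᵢ + nᵢ) = Dirichlet(10, 19, 12, 18, 13).
For a Dirichlet(a₁,…,a_K) with all aᵢ > 1, the mode has j-th component (aⱼ − 1)/(Σaᵢ − K).
Here Σaᵢ = 72 and K = 5, so p_1 = (10 − 1)/(72 − 5) = 9/67 ≈ 0.134.

MAP estimate: 0.134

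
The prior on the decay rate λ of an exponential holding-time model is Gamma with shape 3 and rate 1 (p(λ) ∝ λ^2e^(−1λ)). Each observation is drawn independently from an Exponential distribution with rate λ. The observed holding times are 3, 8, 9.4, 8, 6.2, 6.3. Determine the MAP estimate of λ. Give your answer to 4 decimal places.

λ̂_MAP = 0.1909

The Exponential(rate=λ) likelihood is ∝ λ^n e^(−λΣtᵢ). Here n = 6 and Σtᵢ = 3 + 8 + 9.4 + 8 + 6.2 + 6.3 = 40.9.
Posterior ∝ λ^2e^(−1λ) · λ^6e^(−40.9λ) = λ^8e^(−41.9λ), i.e. Gamma(9, 41.9).
Mode = (a−1)/b = 8/41.9 ≈ 0.1909.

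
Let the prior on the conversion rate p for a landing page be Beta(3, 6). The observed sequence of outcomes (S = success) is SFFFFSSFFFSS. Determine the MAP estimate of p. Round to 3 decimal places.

Prior: Beta(3, 6).
Data: 5 successes in 12 trials (from the sequence). The binomial likelihood contributes p^5(1−p)^7, so the posterior is Beta(3+5, 6+7) = Beta(8, 13).
For Beta(a, b) with a, b > 1 the mode is (a−1)/(a+b−2) = 7/19 ≈ 0.368.

p̂_MAP = 0.368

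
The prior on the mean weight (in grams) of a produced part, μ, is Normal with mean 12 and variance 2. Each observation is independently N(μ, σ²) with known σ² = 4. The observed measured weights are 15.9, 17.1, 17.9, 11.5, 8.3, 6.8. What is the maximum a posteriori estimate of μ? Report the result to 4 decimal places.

n = 6; x̄ = (15.9 + 17.1 + 17.9 + 11.5 + 8.3 + 6.8)/6 = 77.5/6 = 155/12 ≈ 12.9167.
For a Normal prior and Normal likelihood with known variance, the posterior is Normal; its mode equals its mean, the precision-weighted average.
Prior precision 1/σ₀² = 1/2 = 0.5; data precision n/σ² = 6/4 = 1.5.
μ̂ = (0.5·12 + 1.5·(155/12)) / (0.5 + 1.5) = 25.375/2 = 12.6875.

μ̂_MAP = 12.6875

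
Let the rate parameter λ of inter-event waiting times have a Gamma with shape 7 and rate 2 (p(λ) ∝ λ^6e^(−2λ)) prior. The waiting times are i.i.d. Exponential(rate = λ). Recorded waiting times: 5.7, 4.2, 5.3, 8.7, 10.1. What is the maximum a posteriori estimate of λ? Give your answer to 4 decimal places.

λ̂_MAP = 0.3056

The Exponential(rate=λ) likelihood is ∝ λ^n e^(−λΣtᵢ). Here n = 5 and Σtᵢ = 5.7 + 4.2 + 5.3 + 8.7 + 10.1 = 34.
Posterior ∝ λ^6e^(−2λ) · λ^5e^(−34λ) = λ^11e^(−36λ), i.e. Gamma(12, 36).
Mode = (a−1)/b = 11/36 ≈ 0.3056.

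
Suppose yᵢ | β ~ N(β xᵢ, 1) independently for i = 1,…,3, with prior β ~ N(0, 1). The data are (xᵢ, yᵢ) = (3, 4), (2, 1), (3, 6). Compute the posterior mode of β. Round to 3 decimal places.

log p(β | y) = −Σ(yᵢ − βxᵢ)²/(2·1) − β²/(2·1) + const.
Setting the derivative to zero: Σxᵢ(yᵢ − βxᵢ)/1 − β/1 = 0, so β = Σxᵢyᵢ / (Σxᵢ² + σ²/τ²).
Σxᵢyᵢ = 3·4 + 2·1 + 3·6 = 32; Σxᵢ² = 22; σ²/τ² = 1.
β̂_MAP = 32 / (22 + 1) = 32/23 ≈ 1.391.

β̂_MAP = 1.391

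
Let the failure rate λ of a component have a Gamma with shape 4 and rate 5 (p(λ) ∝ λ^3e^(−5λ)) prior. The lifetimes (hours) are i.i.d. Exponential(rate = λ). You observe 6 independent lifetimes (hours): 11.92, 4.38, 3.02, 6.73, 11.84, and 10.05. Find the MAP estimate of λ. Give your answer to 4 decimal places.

λ̂_MAP = 0.1700

The Exponential(rate=λ) likelihood is ∝ λ^n e^(−λΣtᵢ). Here n = 6 and Σtᵢ = 11.92 + 4.38 + 3.02 + 6.73 + 11.84 + 10.05 = 47.94.
Posterior ∝ λ^3e^(−5λ) · λ^6e^(−47.94λ) = λ^9e^(−52.94λ), i.e. Gamma(10, 52.94).
Mode = (a−1)/b = 9/52.94 ≈ 0.1700.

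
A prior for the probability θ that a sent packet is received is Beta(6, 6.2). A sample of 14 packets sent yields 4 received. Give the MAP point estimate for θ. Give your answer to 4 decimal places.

Prior: Beta(6, 6.2).
Data: 4 successes in 14 trials. The binomial likelihood contributes θ^4(1−θ)^10, so the posterior is Beta(6+4, 6.2+10) = Beta(10, 16.2).
For Beta(a, b) with a, b > 1 the mode is (a−1)/(a+b−2) = 9/24.2 ≈ 0.3719.

θ̂_MAP = 0.3719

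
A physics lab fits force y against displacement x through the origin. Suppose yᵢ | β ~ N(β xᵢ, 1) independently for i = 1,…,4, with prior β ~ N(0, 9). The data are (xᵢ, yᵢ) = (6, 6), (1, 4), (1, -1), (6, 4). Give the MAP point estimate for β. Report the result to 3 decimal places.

log p(β | y) = −Σ(yᵢ − βxᵢ)²/(2·1) − β²/(2·9) + const.
Setting the derivative to zero: Σxᵢ(yᵢ − βxᵢ)/1 − β/9 = 0, so β = Σxᵢyᵢ / (Σxᵢ² + σ²/τ²).
Σxᵢyᵢ = 6·6 + 1·4 + 1·(-1) + 6·4 = 63; Σxᵢ² = 74; σ²/τ² = 1/9.
β̂_MAP = 63 / (74 + 1/9) = 63/(667/9) = 567/667 ≈ 0.850.

β̂_MAP = 0.850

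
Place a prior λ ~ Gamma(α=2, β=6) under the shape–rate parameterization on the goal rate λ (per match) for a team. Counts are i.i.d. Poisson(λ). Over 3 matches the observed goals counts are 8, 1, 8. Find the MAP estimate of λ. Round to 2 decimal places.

Σxᵢ = 8+1+8 = 17, with n = 3.
Posterior ∝ λe^(−6λ) · λ^17e^(−3λ) = λ^18e^(−9λ), i.e. Gamma(shape=19, rate=9).
The mode of a Gamma(a, b) with a ≥ 1 (shape–rate) is (a−1)/b = 18/9 ≈ 2.00.

λ̂_MAP = 2.00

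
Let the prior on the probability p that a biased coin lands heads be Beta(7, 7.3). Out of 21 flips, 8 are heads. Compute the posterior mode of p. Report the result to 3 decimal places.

p̂_MAP = 0.420

Prior: Beta(7, 7.3).
Data: 8 successes in 21 trials. The binomial likelihood contributes p^8(1−p)^13, so the posterior is Beta(7+8, 7.3+13) = Beta(15, 20.3).
For Beta(a, b) with a, b > 1 the mode is (a−1)/(a+b−2) = 14/33.3 ≈ 0.420.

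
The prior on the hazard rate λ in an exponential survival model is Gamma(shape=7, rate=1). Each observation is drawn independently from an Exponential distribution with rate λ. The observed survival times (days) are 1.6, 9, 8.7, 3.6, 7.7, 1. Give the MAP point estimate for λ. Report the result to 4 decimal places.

The Exponential(rate=λ) likelihood is ∝ λ^n e^(−λΣtᵢ). Here n = 6 and Σtᵢ = 1.6 + 9 + 8.7 + 3.6 + 7.7 + 1 = 31.6.
Posterior ∝ λ^6e^(−1λ) · λ^6e^(−31.6λ) = λ^12e^(−32.6λ), i.e. Gamma(13, 32.6).
Mode = (a−1)/b = 12/32.6 ≈ 0.3681.

λ̂_MAP = 0.3681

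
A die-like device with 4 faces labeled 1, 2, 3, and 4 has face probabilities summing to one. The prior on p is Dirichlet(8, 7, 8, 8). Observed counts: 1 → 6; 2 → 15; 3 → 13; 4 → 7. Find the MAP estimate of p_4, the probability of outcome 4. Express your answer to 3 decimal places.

The posterior is Dirichlet(αᵢ + nᵢ) = Dirichlet(14, 22, 21, 15).
For a Dirichlet(a₁,…,a_K) with all aᵢ > 1, the mode has j-th component (aⱼ − 1)/(Σaᵢ − K).
Here Σaᵢ = 72 and K = 4, so p_4 = (15 − 1)/(72 − 4) = 14/68 ≈ 0.206.

MAP estimate: 0.206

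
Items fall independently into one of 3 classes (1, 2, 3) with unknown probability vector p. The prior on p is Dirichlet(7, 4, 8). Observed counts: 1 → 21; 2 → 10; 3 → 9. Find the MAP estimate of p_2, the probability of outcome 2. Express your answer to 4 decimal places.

MAP estimate: 0.2321

The posterior is Dirichlet(αᵢ + nᵢ) = Dirichlet(28, 14, 17).
For a Dirichlet(a₁,…,a_K) with all aᵢ > 1, the mode has j-th component (aⱼ − 1)/(Σaᵢ − K).
Here Σaᵢ = 59 and K = 3, so p_2 = (14 − 1)/(59 − 3) = 13/56 ≈ 0.2321.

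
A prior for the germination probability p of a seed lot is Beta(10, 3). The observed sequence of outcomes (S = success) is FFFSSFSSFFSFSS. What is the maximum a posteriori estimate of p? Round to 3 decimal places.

p̂_MAP = 0.640

Prior: Beta(10, 3).
Data: 7 successes in 14 trials (from the sequence). The binomial likelihood contributes p^7(1−p)^7, so the posterior is Beta(10+7, 3+7) = Beta(17, 10).
For Beta(a, b) with a, b > 1 the mode is (a−1)/(a+b−2) = 16/25 ≈ 0.640.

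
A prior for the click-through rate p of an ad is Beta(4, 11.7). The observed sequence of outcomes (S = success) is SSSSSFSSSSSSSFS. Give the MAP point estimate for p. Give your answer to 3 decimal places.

Prior: Beta(4, 11.7).
Data: 13 successes in 15 trials (from the sequence). The binomial likelihood contributes p^13(1−p)^2, so the posterior is Beta(4+13, 11.7+2) = Beta(17, 13.7).
For Beta(a, b) with a, b > 1 the mode is (a−1)/(a+b−2) = 16/28.7 ≈ 0.557.

p̂_MAP = 0.557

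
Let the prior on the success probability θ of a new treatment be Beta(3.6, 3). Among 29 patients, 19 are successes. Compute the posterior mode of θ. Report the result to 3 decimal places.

Prior: Beta(3.6, 3).
Data: 19 successes in 29 trials. The binomial likelihood contributes θ^19(1−θ)^10, so the posterior is Beta(3.6+19, 3+10) = Beta(22.6, 13).
For Beta(a, b) with a, b > 1 the mode is (a−1)/(a+b−2) = 21.6/33.6 ≈ 0.643.

θ̂_MAP = 0.643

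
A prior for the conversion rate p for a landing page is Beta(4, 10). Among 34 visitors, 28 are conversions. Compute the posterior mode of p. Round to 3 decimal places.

p̂_MAP = 0.674

Prior: Beta(4, 10).
Data: 28 successes in 34 trials. The binomial likelihood contributes p^28(1−p)^6, so the posterior is Beta(4+28, 10+6) = Beta(32, 16).
For Beta(a, b) with a, b > 1 the mode is (a−1)/(a+b−2) = 31/46 ≈ 0.674.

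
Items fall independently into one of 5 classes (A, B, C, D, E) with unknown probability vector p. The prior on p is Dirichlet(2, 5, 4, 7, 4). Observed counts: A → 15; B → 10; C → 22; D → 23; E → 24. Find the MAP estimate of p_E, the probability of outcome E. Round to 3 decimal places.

The posterior is Dirichlet(αᵢ + nᵢ) = Dirichlet(17, 15, 26, 30, 28).
For a Dirichlet(a₁,…,a_K) with all aᵢ > 1, the mode has j-th component (aⱼ − 1)/(Σaᵢ − K).
Here Σaᵢ = 116 and K = 5, so p_E = (28 − 1)/(116 − 5) = 27/111 ≈ 0.243.

MAP estimate of p_E = 0.243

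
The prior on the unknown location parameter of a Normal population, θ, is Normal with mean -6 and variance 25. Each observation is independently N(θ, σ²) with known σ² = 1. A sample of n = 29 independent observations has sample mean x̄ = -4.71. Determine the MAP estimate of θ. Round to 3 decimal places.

θ̂_MAP = -4.712

n = 29, x̄ = -4.71.
For a Normal prior and Normal likelihood with known variance, the posterior is Normal; its mode equals its mean, the precision-weighted average.
Prior precision 1/σ₀² = 1/25 = 0.04; data precision n/σ² = 29/1 = 29.
θ̂ = (0.04·(-6) + 29·(-4.71)) / (0.04 + 29) = (-136.83)/29.04 = -4561/968 ≈ -4.712.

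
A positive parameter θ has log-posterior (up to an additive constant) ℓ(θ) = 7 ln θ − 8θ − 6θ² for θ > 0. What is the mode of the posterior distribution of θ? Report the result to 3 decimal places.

ℓ'(θ) = 7/θ − 8 − 12θ. Setting this to zero and multiplying by θ: 12θ² + 8θ − 7 = 0.
θ = (−8 + √(8² + 4·12·7)) / (2·12) = (−8 + √400) / 24 = (−8 + 20)/24 = 1/2.
ℓ''(θ) = −7/θ² − 12 < 0, confirming a maximum.

θ̂_MAP = 0.500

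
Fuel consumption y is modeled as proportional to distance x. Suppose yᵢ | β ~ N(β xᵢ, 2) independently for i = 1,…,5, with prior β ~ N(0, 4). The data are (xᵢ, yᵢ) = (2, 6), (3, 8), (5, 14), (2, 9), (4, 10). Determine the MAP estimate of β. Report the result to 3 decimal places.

β̂_MAP = 2.803

log p(β | y) = −Σ(yᵢ − βxᵢ)²/(2·2) − β²/(2·4) + const.
Setting the derivative to zero: Σxᵢ(yᵢ − βxᵢ)/2 − β/4 = 0, so β = Σxᵢyᵢ / (Σxᵢ² + σ²/τ²).
Σxᵢyᵢ = 2·6 + 3·8 + 5·14 + 2·9 + 4·10 = 164; Σxᵢ² = 58; σ²/τ² = 0.5.
β̂_MAP = 164 / (58 + 0.5) = 164/58.5 ≈ 2.803.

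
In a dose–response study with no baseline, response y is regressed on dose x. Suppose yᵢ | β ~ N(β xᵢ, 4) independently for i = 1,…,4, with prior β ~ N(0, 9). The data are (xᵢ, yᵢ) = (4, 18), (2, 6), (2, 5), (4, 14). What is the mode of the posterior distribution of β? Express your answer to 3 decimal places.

log p(β | y) = −Σ(yᵢ − βxᵢ)²/(2·4) − β²/(2·9) + const.
Setting the derivative to zero: Σxᵢ(yᵢ − βxᵢ)/4 − β/9 = 0, so β = Σxᵢyᵢ / (Σxᵢ² + σ²/τ²).
Σxᵢyᵢ = 4·18 + 2·6 + 2·5 + 4·14 = 150; Σxᵢ² = 40; σ²/τ² = 4/9.
β̂_MAP = 150 / (40 + 4/9) = 150/(364/9) = 675/182 ≈ 3.709.

β̂_MAP = 3.709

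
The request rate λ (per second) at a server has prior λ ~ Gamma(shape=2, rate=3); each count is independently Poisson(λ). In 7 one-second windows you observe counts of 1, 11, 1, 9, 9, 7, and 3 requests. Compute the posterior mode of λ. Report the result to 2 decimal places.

Σxᵢ = 1+11+1+9+9+7+3 = 41, with n = 7.
Posterior ∝ λe^(−3λ) · λ^41e^(−7λ) = λ^42e^(−10λ), i.e. Gamma(shape=43, rate=10).
The mode of a Gamma(a, b) with a ≥ 1 (shape–rate) is (a−1)/b = 42/10 ≈ 4.20.

λ̂_MAP = 4.20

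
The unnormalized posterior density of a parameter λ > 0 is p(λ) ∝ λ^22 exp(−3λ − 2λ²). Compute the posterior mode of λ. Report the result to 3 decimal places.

λ̂_MAP = 2.000

ℓ'(λ) = 22/λ − 3 − 4λ. Setting this to zero and multiplying by λ: 4λ² + 3λ − 22 = 0.
λ = (−3 + √(3² + 4·4·22)) / (2·4) = (−3 + √361) / 8 = (−3 + 19)/8 = 2.
ℓ''(λ) = −22/λ² − 4 < 0, confirming a maximum.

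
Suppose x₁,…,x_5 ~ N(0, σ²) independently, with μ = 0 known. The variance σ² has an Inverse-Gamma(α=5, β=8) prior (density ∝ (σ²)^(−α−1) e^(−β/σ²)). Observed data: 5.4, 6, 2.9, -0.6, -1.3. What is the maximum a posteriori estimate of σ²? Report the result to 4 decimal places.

Sum of squared deviations about the known mean: SS = (5.4−0)² + (6−0)² + (2.9−0)² + (-0.6−0)² + (-1.3−0)² = 75.62.
The Normal likelihood contributes (σ²)^(−n/2) exp(−SS/(2σ²)), so the posterior is Inverse-Gamma(α + n/2, β + SS/2) = Inverse-Gamma(7.5, 45.81).
The mode of Inverse-Gamma(a, b) is b/(a+1) = 45.81/8.5 ≈ 5.3894.

σ̂²_MAP = 5.3894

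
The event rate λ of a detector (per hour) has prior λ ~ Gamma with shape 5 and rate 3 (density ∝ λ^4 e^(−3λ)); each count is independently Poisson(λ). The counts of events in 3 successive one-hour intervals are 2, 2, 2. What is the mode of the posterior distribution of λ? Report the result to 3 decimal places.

Σxᵢ = 2+2+2 = 6, with n = 3.
Posterior ∝ λ^4e^(−3λ) · λ^6e^(−3λ) = λ^10e^(−6λ), i.e. Gamma(shape=11, rate=6).
The mode of a Gamma(a, b) with a ≥ 1 (shape–rate) is (a−1)/b = 10/6 ≈ 1.667.

λ̂_MAP = 1.667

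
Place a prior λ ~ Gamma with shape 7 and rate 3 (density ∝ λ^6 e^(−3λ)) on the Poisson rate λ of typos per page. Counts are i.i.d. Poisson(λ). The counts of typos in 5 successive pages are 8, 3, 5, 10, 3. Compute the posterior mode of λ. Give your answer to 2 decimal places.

Σxᵢ = 8+3+5+10+3 = 29, with n = 5.
Posterior ∝ λ^6e^(−3λ) · λ^29e^(−5λ) = λ^35e^(−8λ), i.e. Gamma(shape=36, rate=8).
The mode of a Gamma(a, b) with a ≥ 1 (shape–rate) is (a−1)/b = 35/8 ≈ 4.38.

λ̂_MAP = 4.38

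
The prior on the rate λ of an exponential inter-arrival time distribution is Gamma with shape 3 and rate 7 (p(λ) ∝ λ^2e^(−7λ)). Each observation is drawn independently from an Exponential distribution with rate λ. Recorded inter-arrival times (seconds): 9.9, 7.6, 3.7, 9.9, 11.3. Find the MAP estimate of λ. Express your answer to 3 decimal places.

The Exponential(rate=λ) likelihood is ∝ λ^n e^(−λΣtᵢ). Here n = 5 and Σtᵢ = 9.9 + 7.6 + 3.7 + 9.9 + 11.3 = 42.4.
Posterior ∝ λ^2e^(−7λ) · λ^5e^(−42.4λ) = λ^7e^(−49.4λ), i.e. Gamma(8, 49.4).
Mode = (a−1)/b = 7/49.4 ≈ 0.142.

λ̂_MAP = 0.142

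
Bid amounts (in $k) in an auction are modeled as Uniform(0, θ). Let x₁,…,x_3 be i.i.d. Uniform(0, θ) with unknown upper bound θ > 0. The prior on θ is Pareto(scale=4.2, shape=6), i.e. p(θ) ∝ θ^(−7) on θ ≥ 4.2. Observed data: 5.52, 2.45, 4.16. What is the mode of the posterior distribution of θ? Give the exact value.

The Uniform(0, θ) likelihood is θ^(−n) for θ ≥ max(xᵢ), zero otherwise. Here max(xᵢ) = 5.52.
Posterior ∝ θ^(−7) · θ^(−3) = θ^(−10) on θ ≥ max(4.2, 5.52) = 5.52.
This density is strictly decreasing in θ, so the posterior mode lies at the lower boundary of the support.

θ̂_MAP = 5.52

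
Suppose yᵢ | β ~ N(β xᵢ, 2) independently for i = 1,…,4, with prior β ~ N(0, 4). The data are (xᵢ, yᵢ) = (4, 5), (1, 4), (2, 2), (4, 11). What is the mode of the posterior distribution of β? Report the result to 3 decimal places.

β̂_MAP = 1.920

log p(β | y) = −Σ(yᵢ − βxᵢ)²/(2·2) − β²/(2·4) + const.
Setting the derivative to zero: Σxᵢ(yᵢ − βxᵢ)/2 − β/4 = 0, so β = Σxᵢyᵢ / (Σxᵢ² + σ²/τ²).
Σxᵢyᵢ = 4·5 + 1·4 + 2·2 + 4·11 = 72; Σxᵢ² = 37; σ²/τ² = 0.5.
β̂_MAP = 72 / (37 + 0.5) = 72/37.5 ≈ 1.920.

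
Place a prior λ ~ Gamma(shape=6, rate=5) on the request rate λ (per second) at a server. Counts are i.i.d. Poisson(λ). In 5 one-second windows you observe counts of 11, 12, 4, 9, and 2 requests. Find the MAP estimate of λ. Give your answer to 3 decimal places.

λ̂_MAP = 4.300

Σxᵢ = 11+12+4+9+2 = 38, with n = 5.
Posterior ∝ λ^5e^(−5λ) · λ^38e^(−5λ) = λ^43e^(−10λ), i.e. Gamma(shape=44, rate=10).
The mode of a Gamma(a, b) with a ≥ 1 (shape–rate) is (a−1)/b = 43/10 ≈ 4.300.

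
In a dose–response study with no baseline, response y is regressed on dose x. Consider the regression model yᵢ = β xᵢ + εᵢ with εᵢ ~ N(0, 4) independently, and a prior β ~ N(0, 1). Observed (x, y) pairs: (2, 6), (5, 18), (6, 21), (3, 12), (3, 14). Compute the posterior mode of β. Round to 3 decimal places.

log p(β | y) = −Σ(yᵢ − βxᵢ)²/(2·4) − β²/(2·1) + const.
Setting the derivative to zero: Σxᵢ(yᵢ − βxᵢ)/4 − β/1 = 0, so β = Σxᵢyᵢ / (Σxᵢ² + σ²/τ²).
Σxᵢyᵢ = 2·6 + 5·18 + 6·21 + 3·12 + 3·14 = 306; Σxᵢ² = 83; σ²/τ² = 4.
β̂_MAP = 306 / (83 + 4) = 306/87 ≈ 3.517.

β̂_MAP = 3.517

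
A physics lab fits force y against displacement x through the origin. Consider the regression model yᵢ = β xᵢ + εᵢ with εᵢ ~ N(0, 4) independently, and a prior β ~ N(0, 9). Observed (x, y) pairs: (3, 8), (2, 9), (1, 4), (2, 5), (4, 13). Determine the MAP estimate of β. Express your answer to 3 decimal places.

log p(β | y) = −Σ(yᵢ − βxᵢ)²/(2·4) − β²/(2·9) + const.
Setting the derivative to zero: Σxᵢ(yᵢ − βxᵢ)/4 − β/9 = 0, so β = Σxᵢyᵢ / (Σxᵢ² + σ²/τ²).
Σxᵢyᵢ = 3·8 + 2·9 + 1·4 + 2·5 + 4·13 = 108; Σxᵢ² = 34; σ²/τ² = 4/9.
β̂_MAP = 108 / (34 + 4/9) = 108/(310/9) = 486/155 ≈ 3.135.

β̂_MAP = 3.135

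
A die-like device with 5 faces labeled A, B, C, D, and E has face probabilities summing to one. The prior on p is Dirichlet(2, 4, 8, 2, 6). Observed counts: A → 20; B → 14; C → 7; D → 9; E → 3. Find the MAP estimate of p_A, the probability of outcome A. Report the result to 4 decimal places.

MAP estimate of p_A = 0.3000

The posterior is Dirichlet(αᵢ + nᵢ) = Dirichlet(22, 18, 15, 11, 9).
For a Dirichlet(a₁,…,a_K) with all aᵢ > 1, the mode has j-th component (aⱼ − 1)/(Σaᵢ − K).
Here Σaᵢ = 75 and K = 5, so p_A = (22 − 1)/(75 − 5) = 21/70 ≈ 0.3000.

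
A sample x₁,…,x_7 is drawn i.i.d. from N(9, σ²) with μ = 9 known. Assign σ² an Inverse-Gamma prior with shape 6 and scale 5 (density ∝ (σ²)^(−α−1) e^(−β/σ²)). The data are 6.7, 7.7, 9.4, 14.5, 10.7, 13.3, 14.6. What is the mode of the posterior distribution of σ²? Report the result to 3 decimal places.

σ̂²_MAP = 4.768

Sum of squared deviations about the known mean: SS = (6.7−9)² + (7.7−9)² + (9.4−9)² + (14.5−9)² + (10.7−9)² + (13.3−9)² + (14.6−9)² = 90.13.
The Normal likelihood contributes (σ²)^(−n/2) exp(−SS/(2σ²)), so the posterior is Inverse-Gamma(α + n/2, β + SS/2) = Inverse-Gamma(9.5, 50.065).
The mode of Inverse-Gamma(a, b) is b/(a+1) = 50.065/10.5 ≈ 4.768.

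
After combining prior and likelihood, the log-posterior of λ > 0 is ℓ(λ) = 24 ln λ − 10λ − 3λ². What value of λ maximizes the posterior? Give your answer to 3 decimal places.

λ̂_MAP = 1.333

ℓ'(λ) = 24/λ − 10 − 6λ. Setting this to zero and multiplying by λ: 6λ² + 10λ − 24 = 0.
λ = (−10 + √(10² + 4·6·24)) / (2·6) = (−10 + √676) / 12 = (−10 + 26)/12 = 4/3.
ℓ''(λ) = −24/λ² − 6 < 0, confirming a maximum.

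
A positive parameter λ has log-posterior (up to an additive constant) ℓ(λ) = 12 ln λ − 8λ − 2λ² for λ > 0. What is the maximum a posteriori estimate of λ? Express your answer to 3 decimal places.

ℓ'(λ) = 12/λ − 8 − 4λ. Setting this to zero and multiplying by λ: 4λ² + 8λ − 12 = 0.
λ = (−8 + √(8² + 4·4·12)) / (2·4) = (−8 + √256) / 8 = (−8 + 16)/8 = 1.
ℓ''(λ) = −12/λ² − 4 < 0, confirming a maximum.

λ̂_MAP = 1.000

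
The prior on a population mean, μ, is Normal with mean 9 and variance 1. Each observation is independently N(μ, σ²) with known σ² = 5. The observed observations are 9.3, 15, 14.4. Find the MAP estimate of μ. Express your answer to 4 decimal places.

μ̂_MAP = 10.4625

n = 3; x̄ = (9.3 + 15 + 14.4)/3 = 38.7/3 = 12.9.
For a Normal prior and Normal likelihood with known variance, the posterior is Normal; its mode equals its mean, the precision-weighted average.
Prior precision 1/σ₀² = 1/1 = 1; data precision n/σ² = 3/5 = 0.6.
μ̂ = (1·9 + 0.6·12.9) / (1 + 0.6) = 16.74/1.6 = 10.4625.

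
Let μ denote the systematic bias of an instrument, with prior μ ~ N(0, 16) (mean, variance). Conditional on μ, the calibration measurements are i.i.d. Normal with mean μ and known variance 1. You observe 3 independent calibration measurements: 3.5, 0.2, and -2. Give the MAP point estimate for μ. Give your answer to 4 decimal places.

n = 3; x̄ = (3.5 + 0.2 + (-2))/3 = 1.7/3 = 17/30 ≈ 0.5667.
For a Normal prior and Normal likelihood with known variance, the posterior is Normal; its mode equals its mean, the precision-weighted average.
Prior precision 1/σ₀² = 1/16 = 0.0625; data precision n/σ² = 3/1 = 3.
μ̂ = (0.0625·0 + 3·(17/30)) / (0.0625 + 3) = 1.7/3.0625 = 136/245 ≈ 0.5551.

μ̂_MAP = 0.5551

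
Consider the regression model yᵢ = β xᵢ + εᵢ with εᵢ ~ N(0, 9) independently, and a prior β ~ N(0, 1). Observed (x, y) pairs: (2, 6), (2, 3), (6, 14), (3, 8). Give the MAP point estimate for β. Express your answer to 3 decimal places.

β̂_MAP = 2.032

log p(β | y) = −Σ(yᵢ − βxᵢ)²/(2·9) − β²/(2·1) + const.
Setting the derivative to zero: Σxᵢ(yᵢ − βxᵢ)/9 − β/1 = 0, so β = Σxᵢyᵢ / (Σxᵢ² + σ²/τ²).
Σxᵢyᵢ = 2·6 + 2·3 + 6·14 + 3·8 = 126; Σxᵢ² = 53; σ²/τ² = 9.
β̂_MAP = 126 / (53 + 9) = 126/62 ≈ 2.032.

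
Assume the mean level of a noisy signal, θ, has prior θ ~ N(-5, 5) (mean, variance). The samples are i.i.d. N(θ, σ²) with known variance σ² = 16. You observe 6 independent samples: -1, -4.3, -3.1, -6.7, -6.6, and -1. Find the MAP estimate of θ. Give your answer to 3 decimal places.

θ̂_MAP = -4.207

n = 6; x̄ = ((-1) + (-4.3) + (-3.1) + (-6.7) + (-6.6) + (-1))/6 = -22.7/6 = -227/60 ≈ -3.7833.
For a Normal prior and Normal likelihood with known variance, the posterior is Normal; its mode equals its mean, the precision-weighted average.
Prior precision 1/σ₀² = 1/5 = 0.2; data precision n/σ² = 6/16 = 0.375.
θ̂ = (0.2·(-5) + 0.375·(-227/60)) / (0.2 + 0.375) = (-2.41875)/0.575 = -387/92 ≈ -4.207.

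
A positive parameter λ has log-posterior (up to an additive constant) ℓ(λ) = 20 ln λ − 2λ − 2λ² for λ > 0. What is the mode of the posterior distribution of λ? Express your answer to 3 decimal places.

ℓ'(λ) = 20/λ − 2 − 4λ. Setting this to zero and multiplying by λ: 4λ² + 2λ − 20 = 0.
λ = (−2 + √(2² + 4·4·20)) / (2·4) = (−2 + √324) / 8 = (−2 + 18)/8 = 2.
ℓ''(λ) = −20/λ² − 4 < 0, confirming a maximum.

λ̂_MAP = 2.000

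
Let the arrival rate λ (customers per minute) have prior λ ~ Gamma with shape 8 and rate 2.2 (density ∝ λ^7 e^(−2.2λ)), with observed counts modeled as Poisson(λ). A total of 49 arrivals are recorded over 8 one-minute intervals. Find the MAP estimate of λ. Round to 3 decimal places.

Σxᵢ = 49, n = 8.
Posterior ∝ λ^7e^(−2.2λ) · λ^49e^(−8λ) = λ^56e^(−10.2λ), i.e. Gamma(shape=57, rate=10.2).
The mode of a Gamma(a, b) with a ≥ 1 (shape–rate) is (a−1)/b = 56/10.2 ≈ 5.490.

λ̂_MAP = 5.490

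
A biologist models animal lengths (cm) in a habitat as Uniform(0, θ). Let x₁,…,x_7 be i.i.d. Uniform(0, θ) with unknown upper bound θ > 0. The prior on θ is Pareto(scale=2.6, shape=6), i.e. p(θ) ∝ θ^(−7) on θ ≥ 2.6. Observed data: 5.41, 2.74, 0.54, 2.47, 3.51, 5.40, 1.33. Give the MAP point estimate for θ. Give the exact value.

θ̂_MAP = 5.41

The Uniform(0, θ) likelihood is θ^(−n) for θ ≥ max(xᵢ), zero otherwise. Here max(xᵢ) = 5.41.
Posterior ∝ θ^(−7) · θ^(−7) = θ^(−14) on θ ≥ max(2.6, 5.41) = 5.41.
This density is strictly decreasing in θ, so the posterior mode lies at the lower boundary of the support.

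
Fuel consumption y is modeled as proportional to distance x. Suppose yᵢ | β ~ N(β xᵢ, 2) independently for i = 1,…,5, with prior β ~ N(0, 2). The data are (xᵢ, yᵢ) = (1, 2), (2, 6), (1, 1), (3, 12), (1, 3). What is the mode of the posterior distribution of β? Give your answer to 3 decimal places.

log p(β | y) = −Σ(yᵢ − βxᵢ)²/(2·2) − β²/(2·2) + const.
Setting the derivative to zero: Σxᵢ(yᵢ − βxᵢ)/2 − β/2 = 0, so β = Σxᵢyᵢ / (Σxᵢ² + σ²/τ²).
Σxᵢyᵢ = 1·2 + 2·6 + 1·1 + 3·12 + 1·3 = 54; Σxᵢ² = 16; σ²/τ² = 1.
β̂_MAP = 54 / (16 + 1) = 54/17 ≈ 3.176.

β̂_MAP = 3.176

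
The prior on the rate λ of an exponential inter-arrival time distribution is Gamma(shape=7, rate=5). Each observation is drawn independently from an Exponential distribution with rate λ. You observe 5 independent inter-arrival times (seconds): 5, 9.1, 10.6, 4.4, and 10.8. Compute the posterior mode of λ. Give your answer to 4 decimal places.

λ̂_MAP = 0.2450

The Exponential(rate=λ) likelihood is ∝ λ^n e^(−λΣtᵢ). Here n = 5 and Σtᵢ = 5 + 9.1 + 10.6 + 4.4 + 10.8 = 39.9.
Posterior ∝ λ^6e^(−5λ) · λ^5e^(−39.9λ) = λ^11e^(−44.9λ), i.e. Gamma(12, 44.9).
Mode = (a−1)/b = 11/44.9 ≈ 0.2450.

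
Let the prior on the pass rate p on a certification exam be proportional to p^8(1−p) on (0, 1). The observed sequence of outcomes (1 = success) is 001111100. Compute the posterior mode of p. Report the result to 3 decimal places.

p̂_MAP = 0.722

The prior density ∝ p^8(1−p)^1 is the kernel of Beta(9, 2).
Data: 5 successes in 9 trials (from the sequence). The binomial likelihood contributes p^5(1−p)^4, so the posterior is Beta(9+5, 2+4) = Beta(14, 6).
For Beta(a, b) with a, b > 1 the mode is (a−1)/(a+b−2) = 13/18 ≈ 0.722.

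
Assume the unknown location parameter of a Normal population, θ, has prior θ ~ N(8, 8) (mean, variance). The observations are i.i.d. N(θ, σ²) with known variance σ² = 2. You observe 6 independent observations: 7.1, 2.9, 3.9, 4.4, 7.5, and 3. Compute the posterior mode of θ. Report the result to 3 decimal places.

n = 6; x̄ = (7.1 + 2.9 + 3.9 + 4.4 + 7.5 + 3)/6 = 28.8/6 = 4.8.
For a Normal prior and Normal likelihood with known variance, the posterior is Normal; its mode equals its mean, the precision-weighted average.
Prior precision 1/σ₀² = 1/8 = 0.125; data precision n/σ² = 6/2 = 3.
θ̂ = (0.125·8 + 3·4.8) / (0.125 + 3) = 15.4/3.125 = 4.928.

θ̂_MAP = 4.928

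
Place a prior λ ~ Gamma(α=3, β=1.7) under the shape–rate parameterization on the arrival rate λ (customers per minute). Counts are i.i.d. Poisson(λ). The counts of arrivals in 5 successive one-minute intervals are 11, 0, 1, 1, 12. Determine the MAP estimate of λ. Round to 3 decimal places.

λ̂_MAP = 4.030

Σxᵢ = 11+0+1+1+12 = 25, with n = 5.
Posterior ∝ λ^2e^(−1.7λ) · λ^25e^(−5λ) = λ^27e^(−6.7λ), i.e. Gamma(shape=28, rate=6.7).
The mode of a Gamma(a, b) with a ≥ 1 (shape–rate) is (a−1)/b = 27/6.7 ≈ 4.030.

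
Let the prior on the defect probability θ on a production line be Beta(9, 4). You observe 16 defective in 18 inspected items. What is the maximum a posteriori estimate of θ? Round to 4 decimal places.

Prior: Beta(9, 4).
Data: 16 successes in 18 trials. The binomial likelihood contributes θ^16(1−θ)^2, so the posterior is Beta(9+16, 4+2) = Beta(25, 6).
For Beta(a, b) with a, b > 1 the mode is (a−1)/(a+b−2) = 24/29 ≈ 0.8276.

θ̂_MAP = 0.8276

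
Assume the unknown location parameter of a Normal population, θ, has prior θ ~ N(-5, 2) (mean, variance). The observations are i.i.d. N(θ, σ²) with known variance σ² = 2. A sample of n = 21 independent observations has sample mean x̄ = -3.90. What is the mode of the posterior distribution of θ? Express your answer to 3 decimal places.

n = 21, x̄ = -3.90.
For a Normal prior and Normal likelihood with known variance, the posterior is Normal; its mode equals its mean, the precision-weighted average.
Prior precision 1/σ₀² = 1/2 = 0.5; data precision n/σ² = 21/2 = 10.5.
θ̂ = (0.5·(-5) + 10.5·(-3.9)) / (0.5 + 10.5) = (-43.45)/11 = -3.950.

θ̂_MAP = -3.950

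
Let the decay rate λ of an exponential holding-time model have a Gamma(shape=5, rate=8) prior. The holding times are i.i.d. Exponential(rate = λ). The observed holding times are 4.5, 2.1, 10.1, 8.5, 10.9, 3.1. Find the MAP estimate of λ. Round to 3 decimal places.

The Exponential(rate=λ) likelihood is ∝ λ^n e^(−λΣtᵢ). Here n = 6 and Σtᵢ = 4.5 + 2.1 + 10.1 + 8.5 + 10.9 + 3.1 = 39.2.
Posterior ∝ λ^4e^(−8λ) · λ^6e^(−39.2λ) = λ^10e^(−47.2λ), i.e. Gamma(11, 47.2).
Mode = (a−1)/b = 10/47.2 ≈ 0.212.

λ̂_MAP = 0.212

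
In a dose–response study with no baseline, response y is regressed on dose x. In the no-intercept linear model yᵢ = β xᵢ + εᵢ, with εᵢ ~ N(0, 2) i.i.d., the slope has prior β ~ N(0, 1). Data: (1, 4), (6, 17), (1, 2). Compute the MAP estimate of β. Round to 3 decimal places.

log p(β | y) = −Σ(yᵢ − βxᵢ)²/(2·2) − β²/(2·1) + const.
Setting the derivative to zero: Σxᵢ(yᵢ − βxᵢ)/2 − β/1 = 0, so β = Σxᵢyᵢ / (Σxᵢ² + σ²/τ²).
Σxᵢyᵢ = 1·4 + 6·17 + 1·2 = 108; Σxᵢ² = 38; σ²/τ² = 2.
β̂_MAP = 108 / (38 + 2) = 108/40 ≈ 2.700.

β̂_MAP = 2.700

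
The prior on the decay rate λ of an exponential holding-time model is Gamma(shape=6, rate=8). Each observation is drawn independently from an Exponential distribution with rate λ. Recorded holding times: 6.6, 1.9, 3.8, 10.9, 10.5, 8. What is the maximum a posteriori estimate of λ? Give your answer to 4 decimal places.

λ̂_MAP = 0.2213

The Exponential(rate=λ) likelihood is ∝ λ^n e^(−λΣtᵢ). Here n = 6 and Σtᵢ = 6.6 + 1.9 + 3.8 + 10.9 + 10.5 + 8 = 41.7.
Posterior ∝ λ^5e^(−8λ) · λ^6e^(−41.7λ) = λ^11e^(−49.7λ), i.e. Gamma(12, 49.7).
Mode = (a−1)/b = 11/49.7 ≈ 0.2213.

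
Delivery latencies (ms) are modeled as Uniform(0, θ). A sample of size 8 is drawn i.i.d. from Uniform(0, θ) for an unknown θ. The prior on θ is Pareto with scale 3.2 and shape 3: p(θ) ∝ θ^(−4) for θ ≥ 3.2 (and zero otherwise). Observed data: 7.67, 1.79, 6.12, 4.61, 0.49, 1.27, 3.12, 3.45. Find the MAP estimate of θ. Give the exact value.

The Uniform(0, θ) likelihood is θ^(−n) for θ ≥ max(xᵢ), zero otherwise. Here max(xᵢ) = 7.67.
Posterior ∝ θ^(−4) · θ^(−8) = θ^(−12) on θ ≥ max(3.2, 7.67) = 7.67.
This density is strictly decreasing in θ, so the posterior mode lies at the lower boundary of the support.

θ̂_MAP = 7.67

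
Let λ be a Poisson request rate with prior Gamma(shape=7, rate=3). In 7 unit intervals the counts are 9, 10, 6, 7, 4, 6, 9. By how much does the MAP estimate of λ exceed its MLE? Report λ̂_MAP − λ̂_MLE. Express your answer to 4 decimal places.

MAP − MLE = -1.5857

Σxᵢ = 51. Posterior is Gamma(58, 10); MAP = (58−1)/10 = 57/10 ≈ 5.70000.
MLE = x̄ = 51/7 ≈ 7.28571.
Difference = 57/10 − 51/7 = -111/70 ≈ -1.5857.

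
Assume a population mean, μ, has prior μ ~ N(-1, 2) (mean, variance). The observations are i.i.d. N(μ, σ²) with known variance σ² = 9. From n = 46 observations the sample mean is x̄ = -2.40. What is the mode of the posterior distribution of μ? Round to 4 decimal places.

n = 46, x̄ = -2.40.
For a Normal prior and Normal likelihood with known variance, the posterior is Normal; its mode equals its mean, the precision-weighted average.
Prior precision 1/σ₀² = 1/2 = 0.5; data precision n/σ² = 46/9.
μ̂ = (0.5·(-1) + (46/9)·(-2.4)) / (0.5 + 46/9) = (-383/30)/(101/18) = -1149/505 ≈ -2.2752.

μ̂_MAP = -2.2752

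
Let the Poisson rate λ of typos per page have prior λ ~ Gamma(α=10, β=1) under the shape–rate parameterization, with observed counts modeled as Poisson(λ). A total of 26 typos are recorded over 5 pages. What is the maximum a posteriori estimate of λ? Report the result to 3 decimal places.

λ̂_MAP = 5.833

Σxᵢ = 26, n = 5.
Posterior ∝ λ^9e^(−1λ) · λ^26e^(−5λ) = λ^35e^(−6λ), i.e. Gamma(shape=36, rate=6).
The mode of a Gamma(a, b) with a ≥ 1 (shape–rate) is (a−1)/b = 35/6 ≈ 5.833.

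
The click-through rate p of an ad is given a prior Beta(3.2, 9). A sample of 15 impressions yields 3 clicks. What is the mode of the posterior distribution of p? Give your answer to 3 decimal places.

p̂_MAP = 0.206

Prior: Beta(3.2, 9).
Data: 3 successes in 15 trials. The binomial likelihood contributes p^3(1−p)^12, so the posterior is Beta(3.2+3, 9+12) = Beta(6.2, 21).
For Beta(a, b) with a, b > 1 the mode is (a−1)/(a+b−2) = 5.2/25.2 ≈ 0.206.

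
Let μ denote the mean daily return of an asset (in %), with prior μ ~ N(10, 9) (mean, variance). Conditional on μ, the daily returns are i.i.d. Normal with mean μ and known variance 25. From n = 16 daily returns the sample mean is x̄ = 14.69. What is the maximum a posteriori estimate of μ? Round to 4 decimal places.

n = 16, x̄ = 14.69.
For a Normal prior and Normal likelihood with known variance, the posterior is Normal; its mode equals its mean, the precision-weighted average.
Prior precision 1/σ₀² = 1/9; data precision n/σ² = 16/25 = 0.64.
μ̂ = ((1/9)·10 + 0.64·14.69) / (1/9 + 0.64) = (59134/5625)/(169/225) = 59134/4225 ≈ 13.9962.

μ̂_MAP = 13.9962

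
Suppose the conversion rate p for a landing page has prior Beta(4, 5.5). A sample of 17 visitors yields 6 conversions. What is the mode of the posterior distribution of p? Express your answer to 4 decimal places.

p̂_MAP = 0.3673

Prior: Beta(4, 5.5).
Data: 6 successes in 17 trials. The binomial likelihood contributes p^6(1−p)^11, so the posterior is Beta(4+6, 5.5+11) = Beta(10, 16.5).
For Beta(a, b) with a, b > 1 the mode is (a−1)/(a+b−2) = 9/24.5 ≈ 0.3673.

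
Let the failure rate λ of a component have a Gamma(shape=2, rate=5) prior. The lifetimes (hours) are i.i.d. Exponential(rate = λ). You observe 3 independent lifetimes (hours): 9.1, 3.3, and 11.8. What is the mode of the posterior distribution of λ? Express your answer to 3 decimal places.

The Exponential(rate=λ) likelihood is ∝ λ^n e^(−λΣtᵢ). Here n = 3 and Σtᵢ = 9.1 + 3.3 + 11.8 = 24.2.
Posterior ∝ λe^(−5λ) · λ^3e^(−24.2λ) = λ^4e^(−29.2λ), i.e. Gamma(5, 29.2).
Mode = (a−1)/b = 4/29.2 ≈ 0.137.

λ̂_MAP = 0.137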